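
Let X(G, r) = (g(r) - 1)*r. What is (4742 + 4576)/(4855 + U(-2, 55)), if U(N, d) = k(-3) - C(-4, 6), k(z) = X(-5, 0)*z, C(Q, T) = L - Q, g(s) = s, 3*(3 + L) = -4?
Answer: 13977/7283 ≈ 1.9191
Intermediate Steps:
L = -13/3 (L = -3 + (⅓)*(-4) = -3 - 4/3 = -13/3 ≈ -4.3333)
C(Q, T) = -13/3 - Q
X(G, r) = r*(-1 + r) (X(G, r) = (r - 1)*r = (-1 + r)*r = r*(-1 + r))
k(z) = 0 (k(z) = (0*(-1 + 0))*z = (0*(-1))*z = 0*z = 0)
U(N, d) = ⅓ (U(N, d) = 0 - (-13/3 - 1*(-4)) = 0 - (-13/3 + 4) = 0 - 1*(-⅓) = 0 + ⅓ = ⅓)
(4742 + 4576)/(4855 + U(-2, 55)) = (4742 + 4576)/(4855 + ⅓) = 9318/(14566/3) = 9318*(3/14566) = 13977/7283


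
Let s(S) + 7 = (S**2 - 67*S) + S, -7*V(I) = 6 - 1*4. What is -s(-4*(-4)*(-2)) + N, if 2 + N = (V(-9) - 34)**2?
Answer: -95819/49 ≈ -1955.5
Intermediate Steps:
V(I) = -2/7 (V(I) = -(6 - 1*4)/7 = -(6 - 4)/7 = -1/7*2 = -2/7)
s(S) = -7 + S**2 - 66*S (s(S) = -7 + ((S**2 - 67*S) + S) = -7 + (S**2 - 66*S) = -7 + S**2 - 66*S)
N = 57502/49 (N = -2 + (-2/7 - 34)**2 = -2 + (-240/7)**2 = -2 + 57600/49 = 57502/49 ≈ 1173.5)
-s(-4*(-4)*(-2)) + N = -(-7 + (-4*(-4)*(-2))**2 - 66*(-4*(-4))*(-2)) + 57502/49 = -(-7 + (16*(-2))**2 - 1056*(-2)) + 57502/49 = -(-7 + (-32)**2 - 66*(-32)) + 57502/49 = -(-7 + 1024 + 2112) + 57502/49 = -1*3129 + 57502/49 = -3129 + 57502/49 = -95819/49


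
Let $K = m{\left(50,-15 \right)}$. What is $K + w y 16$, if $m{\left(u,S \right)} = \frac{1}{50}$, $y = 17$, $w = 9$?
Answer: $\frac{122401}{50} \approx 2448.0$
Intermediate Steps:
$m{\left(u,S \right)} = \frac{1}{50}$
$K = \frac{1}{50} \approx 0.02$
$K + w y 16 = \frac{1}{50} + 9 \cdot 17 \cdot 16 = \frac{1}{50} + 153 \cdot 16 = \frac{1}{50} + 2448 = \frac{122401}{50}$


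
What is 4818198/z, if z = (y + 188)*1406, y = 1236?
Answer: 2409099/1001072 ≈ 2.4065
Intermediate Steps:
z = 2002144 (z = (1236 + 188)*1406 = 1424*1406 = 2002144)
4818198/z = 4818198/2002144 = 4818198*(1/2002144) = 2409099/1001072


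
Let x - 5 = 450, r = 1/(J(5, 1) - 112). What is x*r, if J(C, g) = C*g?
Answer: -455/107 ≈ -4.2523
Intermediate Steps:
r = -1/107 (r = 1/(5*1 - 112) = 1/(5 - 112) = 1/(-107) = -1/107 ≈ -0.0093458)
x = 455 (x = 5 + 450 = 455)
x*r = 455*(-1/107) = -455/107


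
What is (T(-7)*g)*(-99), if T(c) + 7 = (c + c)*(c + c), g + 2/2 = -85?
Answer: 1609146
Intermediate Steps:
g = -86 (g = -1 - 85 = -86)
T(c) = -7 + 4*c² (T(c) = -7 + (c + c)*(c + c) = -7 + (2*c)*(2*c) = -7 + 4*c²)
(T(-7)*g)*(-99) = ((-7 + 4*(-7)²)*(-86))*(-99) = ((-7 + 4*49)*(-86))*(-99) = ((-7 + 196)*(-86))*(-99) = (189*(-86))*(-99) = -16254*(-99) = 1609146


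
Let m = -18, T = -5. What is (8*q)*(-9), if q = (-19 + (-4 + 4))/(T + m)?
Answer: -1368/23 ≈ -59.478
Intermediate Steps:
q = 19/23 (q = (-19 + (-4 + 4))/(-5 - 18) = (-19 + 0)/(-23) = -19*(-1/23) = 19/23 ≈ 0.82609)
(8*q)*(-9) = (8*(19/23))*(-9) = (152/23)*(-9) = -1368/23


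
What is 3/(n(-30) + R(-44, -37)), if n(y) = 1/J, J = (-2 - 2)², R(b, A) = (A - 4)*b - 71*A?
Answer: 48/70897 ≈ 0.00067704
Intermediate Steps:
R(b, A) = -71*A + b*(-4 + A) (R(b, A) = (-4 + A)*b - 71*A = b*(-4 + A) - 71*A = -71*A + b*(-4 + A))
J = 16 (J = (-4)² = 16)
n(y) = 1/16
3/(n(-30) + R(-44, -37)) = 3/(1/16 + (-71*(-37) - 4*(-44) - 37*(-44))) = 3/(1/16 + (2627 + 176 + 1628)) = 3/(1/16 + 4431) = 3/(70897/16) = 3*(16/70897) = 48/70897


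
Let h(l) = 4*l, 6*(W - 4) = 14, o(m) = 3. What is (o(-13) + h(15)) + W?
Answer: 208/3 ≈ 69.333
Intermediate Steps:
W = 19/3 (W = 4 + (⅙)*14 = 4 + 7/3 = 19/3 ≈ 6.3333)
(o(-13) + h(15)) + W = (3 + 4*15) + 19/3 = (3 + 60) + 19/3 = 63 + 19/3 = 208/3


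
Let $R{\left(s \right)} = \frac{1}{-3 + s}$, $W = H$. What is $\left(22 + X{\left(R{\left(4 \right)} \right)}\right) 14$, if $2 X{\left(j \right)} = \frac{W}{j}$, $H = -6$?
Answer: $266$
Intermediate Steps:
$W = -6$
$X{\left(j \right)} = - \frac{3}{j}$ ($X{\left(j \right)} = \frac{\left(-6\right) \frac{1}{j}}{2} = - \frac{3}{j}$)
$\left(22 + X{\left(R{\left(4 \right)} \right)}\right) 14 = \left(22 - \frac{3}{\frac{1}{-3 + 4}}\right) 14 = \left(22 - \frac{3}{1^{-1}}\right) 14 = \left(22 - \frac{3}{1}\right) 14 = \left(22 - 3\right) 14 = 19 \cdot 14 = 266$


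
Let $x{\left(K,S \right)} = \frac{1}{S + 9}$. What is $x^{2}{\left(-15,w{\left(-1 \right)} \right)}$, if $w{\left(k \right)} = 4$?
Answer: $\frac{1}{169} \approx 0.0059172$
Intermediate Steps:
$x{\left(K,S \right)} = \frac{1}{9 + S}$
$x^{2}{\left(-15,w{\left(-1 \right)} \right)} = \left(\frac{1}{9 + 4}\right)^{2} = \left(\frac{1}{13}\right)^{2} = \frac{1}{169}$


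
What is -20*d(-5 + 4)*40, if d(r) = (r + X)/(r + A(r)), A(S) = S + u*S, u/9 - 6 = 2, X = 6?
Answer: 2000/37 ≈ 54.054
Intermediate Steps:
u = 72 (u = 54 + 9*2 = 54 + 18 = 72)
A(S) = 73*S (A(S) = S + 72*S = 73*S)
d(r) = (6 + r)/(74*r) (d(r) = (r + 6)/(r + 73*r) = (6 + r)/((74*r)) = (6 + r)*(1/(74*r)) = (6 + r)/(74*r))
-20*d(-5 + 4)*40 = -10*(6 + (-5 + 4))/(37*(-5 + 4))*40 = -10*(6 - 1)/(37*(-1))*40 = -10*(-1)*5/37*40 = -20*(-5/74)*40 = (50/37)*40 = 2000/37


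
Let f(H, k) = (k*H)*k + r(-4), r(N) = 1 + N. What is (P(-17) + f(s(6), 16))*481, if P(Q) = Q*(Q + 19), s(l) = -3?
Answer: -387205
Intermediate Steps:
P(Q) = Q*(19 + Q)
f(H, k) = -3 + H*k² (f(H, k) = (k*H)*k + (1 - 4) = (H*k)*k - 3 = H*k² - 3 = -3 + H*k²)
(P(-17) + f(s(6), 16))*481 = (-17*(19 - 17) + (-3 - 3*16²))*481 = (-17*2 + (-3 - 3*256))*481 = (-34 + (-3 - 768))*481 = (-34 - 771)*481 = -805*481 = -387205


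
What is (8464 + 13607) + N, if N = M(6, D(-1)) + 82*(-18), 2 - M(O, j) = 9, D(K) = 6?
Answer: 20588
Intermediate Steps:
M(O, j) = -7 (M(O, j) = 2 - 1*9 = 2 - 9 = -7)
N = -1483 (N = -7 + 82*(-18) = -7 - 1476 = -1483)
(8464 + 13607) + N = (8464 + 13607) - 1483 = 22071 - 1483 = 20588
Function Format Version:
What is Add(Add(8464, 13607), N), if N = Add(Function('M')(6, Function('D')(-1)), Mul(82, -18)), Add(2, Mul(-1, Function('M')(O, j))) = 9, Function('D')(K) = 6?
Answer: 20588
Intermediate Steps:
Function('M')(O, j) = -7 (Function('M')(O, j) = Add(2, Mul(-1, 9)) = Add(2, -9) = -7)
N = -1483 (N = Add(-7, Mul(82, -18)) = Add(-7, -1476) = -1483)
Add(Add(8464, 13607), N) = Add(Add(8464, 13607), -1483) = Add(22071, -1483) = 20588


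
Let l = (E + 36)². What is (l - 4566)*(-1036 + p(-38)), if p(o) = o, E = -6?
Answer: 3937284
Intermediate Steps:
l = 900 (l = (-6 + 36)² = 30² = 900)
(l - 4566)*(-1036 + p(-38)) = (900 - 4566)*(-1036 - 38) = -3666*(-1074) = 3937284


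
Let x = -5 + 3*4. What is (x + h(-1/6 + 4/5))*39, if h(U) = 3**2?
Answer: 624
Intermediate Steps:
x = 7 (x = -5 + 12 = 7)
h(U) = 9
(x + h(-1/6 + 4/5))*39 = (7 + 9)*39 = 16*39 = 624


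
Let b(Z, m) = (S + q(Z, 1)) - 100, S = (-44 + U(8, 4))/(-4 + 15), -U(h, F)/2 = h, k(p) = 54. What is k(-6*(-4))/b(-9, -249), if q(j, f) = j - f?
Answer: -297/635 ≈ -0.46772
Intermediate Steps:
U(h, F) = -2*h
S = -60/11 (S = (-44 - 2*8)/(-4 + 15) = (-44 - 16)/11 = -60*1/11 = -60/11 ≈ -5.4545)
b(Z, m) = -1171/11 + Z (b(Z, m) = (-60/11 + (Z - 1*1)) - 100 = (-60/11 + (Z - 1)) - 100 = (-60/11 + (-1 + Z)) - 100 = (-71/11 + Z) - 100 = -1171/11 + Z)
k(-6*(-4))/b(-9, -249) = 54/(-1171/11 - 9) = 54/(-1270/11) = 54*(-11/1270) = -297/635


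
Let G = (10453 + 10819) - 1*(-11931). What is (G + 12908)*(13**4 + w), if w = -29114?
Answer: -25499383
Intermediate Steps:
G = 33203 (G = 21272 + 11931 = 33203)
(G + 12908)*(13**4 + w) = (33203 + 12908)*(13**4 - 29114) = 46111*(28561 - 29114) = 46111*(-553) = -25499383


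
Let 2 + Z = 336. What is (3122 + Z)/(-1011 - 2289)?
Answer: -288/275 ≈ -1.0473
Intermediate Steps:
Z = 334 (Z = -2 + 336 = 334)
(3122 + Z)/(-1011 - 2289) = (3122 + 334)/(-1011 - 2289) = 3456/(-3300) = 3456*(-1/3300) = -288/275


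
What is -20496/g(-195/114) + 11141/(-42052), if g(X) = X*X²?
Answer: 47290996045499/11548530500 ≈ 4095.0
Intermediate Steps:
g(X) = X³
-20496/g(-195/114) + 11141/(-42052) = -20496/((-195/114)³) + 11141/(-42052) = -20496/((-195*1/114)³) + 11141*(-1/42052) = -20496/((-65/38)³) - 11141/42052 = -20496/(-274625/54872) - 11141/42052 = -20496*(-54872/274625) - 11141/42052 = 1124656512/274625 - 11141/42052 = 47290996045499/11548530500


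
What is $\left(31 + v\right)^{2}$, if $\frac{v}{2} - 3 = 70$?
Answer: $31329$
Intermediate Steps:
$v = 146$ ($v = 6 + 2 \cdot 70 = 6 + 140 = 146$)
$\left(31 + v\right)^{2} = \left(31 + 146\right)^{2} = 177^{2} = 31329$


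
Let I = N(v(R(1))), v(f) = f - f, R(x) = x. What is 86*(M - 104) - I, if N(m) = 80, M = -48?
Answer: -13152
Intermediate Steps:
v(f) = 0
I = 80
86*(M - 104) - I = 86*(-48 - 104) - 1*80 = 86*(-152) - 80 = -13072 - 80 = -13152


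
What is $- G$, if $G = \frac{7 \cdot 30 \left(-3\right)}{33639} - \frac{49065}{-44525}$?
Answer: $- \frac{108163119}{99851765} \approx -1.0832$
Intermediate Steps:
$G = \frac{108163119}{99851765}$ ($G = 210 \left(-3\right) \frac{1}{33639} - - \frac{9813}{8905} = \left(-630\right) \frac{1}{33639} + \frac{9813}{8905} = - \frac{210}{11213} + \frac{9813}{8905} = \frac{108163119}{99851765} \approx 1.0832$)
$- G = \left(-1\right) \frac{108163119}{99851765} = - \frac{108163119}{99851765}$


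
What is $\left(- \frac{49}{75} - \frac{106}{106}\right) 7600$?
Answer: $- \frac{37696}{3} \approx -12565.0$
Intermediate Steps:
$\left(- \frac{49}{75} - \frac{106}{106}\right) 7600 = \left(\left(-49\right) \frac{1}{75} - 1\right) 7600 = \left(- \frac{49}{75} - 1\right) 7600 = \left(- \frac{124}{75}\right) 7600 = - \frac{37696}{3}$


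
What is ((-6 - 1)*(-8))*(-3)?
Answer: -168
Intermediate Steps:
((-6 - 1)*(-8))*(-3) = -7*(-8)*(-3) = 56*(-3) = -168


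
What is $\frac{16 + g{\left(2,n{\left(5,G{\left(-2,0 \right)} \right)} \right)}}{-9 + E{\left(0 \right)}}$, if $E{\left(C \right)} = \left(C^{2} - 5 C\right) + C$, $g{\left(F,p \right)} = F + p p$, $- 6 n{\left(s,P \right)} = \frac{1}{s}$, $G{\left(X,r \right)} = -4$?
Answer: $- \frac{16201}{8100} \approx -2.0001$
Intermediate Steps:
$n{\left(s,P \right)} = - \frac{1}{6 s}$
$g{\left(F,p \right)} = F + p^{2}$
$E{\left(C \right)} = C^{2} - 4 C$
$\frac{16 + g{\left(2,n{\left(5,G{\left(-2,0 \right)} \right)} \right)}}{-9 + E{\left(0 \right)}} = \frac{16 + \left(2 + \left(- \frac{1}{6 \cdot 5}\right)^{2}\right)}{-9 + 0 \left(-4 + 0\right)} = \frac{16 + \left(2 + \left(\left(- \frac{1}{6}\right) \frac{1}{5}\right)^{2}\right)}{-9 + 0 \left(-4\right)} = \frac{16 + \left(2 + \left(- \frac{1}{30}\right)^{2}\right)}{-9 + 0} = \frac{16 + \left(2 + \frac{1}{900}\right)}{-9} = \left(16 + \frac{1801}{900}\right) \left(- \frac{1}{9}\right) = \frac{16201}{900} \left(- \frac{1}{9}\right) = - \frac{16201}{8100}$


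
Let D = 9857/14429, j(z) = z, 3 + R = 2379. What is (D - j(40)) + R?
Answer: 33716001/14429 ≈ 2336.7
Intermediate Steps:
R = 2376 (R = -3 + 2379 = 2376)
D = 9857/14429 (D = 9857*(1/14429) = 9857/14429 ≈ 0.68314)
(D - j(40)) + R = (9857/14429 - 1*40) + 2376 = (9857/14429 - 40) + 2376 = -567303/14429 + 2376 = 33716001/14429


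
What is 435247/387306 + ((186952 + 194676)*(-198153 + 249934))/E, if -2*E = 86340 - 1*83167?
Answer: -15307167907827685/1228921938 ≈ -1.2456e+7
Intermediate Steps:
E = -3173/2 (E = -(86340 - 1*83167)/2 = -(86340 - 83167)/2 = -1/2*3173 = -3173/2 ≈ -1586.5)
435247/387306 + ((186952 + 194676)*(-198153 + 249934))/E = 435247/387306 + ((186952 + 194676)*(-198153 + 249934))/(-3173/2) = 435247*(1/387306) + (381628*51781)*(-2/3173) = 435247/387306 + 19761079468*(-2/3173) = 435247/387306 - 39522158936/3173 = -15307167907827685/1228921938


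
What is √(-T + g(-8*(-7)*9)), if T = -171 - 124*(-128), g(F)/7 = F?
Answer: I*√12173 ≈ 110.33*I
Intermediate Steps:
g(F) = 7*F
T = 15701 (T = -171 + 15872 = 15701)
√(-T + g(-8*(-7)*9)) = √(-1*15701 + 7*(-8*(-7)*9)) = √(-15701 + 7*(56*9)) = √(-15701 + 7*504) = √(-15701 + 3528) = √(-12173) = I*√12173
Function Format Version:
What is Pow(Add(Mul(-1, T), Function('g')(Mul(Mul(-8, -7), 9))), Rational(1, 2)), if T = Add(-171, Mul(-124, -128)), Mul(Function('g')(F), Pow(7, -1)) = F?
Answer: Mul(I, Pow(12173, Rational(1, 2))) ≈ Mul(110.33, I)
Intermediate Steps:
Function('g')(F) = Mul(7, F)
T = 15701 (T = Add(-171, 15872) = 15701)
Pow(Add(Mul(-1, T), Function('g')(Mul(Mul(-8, -7), 9))), Rational(1, 2)) = Pow(Add(Mul(-1, 15701), Mul(7, Mul(Mul(-8, -7), 9))), Rational(1, 2)) = Pow(Add(-15701, Mul(7, Mul(56, 9))), Rational(1, 2)) = Pow(Add(-15701, Mul(7, 504)), Rational(1, 2)) = Pow(Add(-15701, 3528), Rational(1, 2)) = Pow(-12173, Rational(1, 2)) = Mul(I, Pow(12173, Rational(1, 2)))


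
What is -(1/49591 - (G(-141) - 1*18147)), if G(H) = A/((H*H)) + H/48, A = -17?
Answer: -286309809946577/15774698736 ≈ -18150.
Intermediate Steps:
G(H) = -17/H**2 + H/48
-(1/49591 - (G(-141) - 1*18147)) = -(1/49591 - ((-17/(-141)**2 + (1/48)*(-141)) - 1*18147)) = -(1/49591 - ((-17*1/19881 - 47/16) - 18147)) = -(1/49591 - ((-17/19881 - 47/16) - 18147)) = -(1/49591 - (-934679/318096 - 18147)) = -(1/49591 - 1*(-5773422791/318096)) = -(1/49591 + 5773422791/318096) = -1*286309809946577/15774698736 = -286309809946577/15774698736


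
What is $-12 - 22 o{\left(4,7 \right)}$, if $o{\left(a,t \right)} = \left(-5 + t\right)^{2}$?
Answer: $-100$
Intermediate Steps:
$-12 - 22 o{\left(4,7 \right)} = -12 - 22 \left(-5 + 7\right)^{2} = -12 - 22 \cdot 2^{2} = -12 - 88 = -100$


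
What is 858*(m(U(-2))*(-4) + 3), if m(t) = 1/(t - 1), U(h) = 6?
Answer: 9438/5 ≈ 1887.6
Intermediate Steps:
m(t) = 1/(-1 + t)
858*(m(U(-2))*(-4) + 3) = 858*(-4/(-1 + 6) + 3) = 858*(-4/5 + 3) = 858*((⅕)*(-4) + 3) = 858*(-⅘ + 3) = 858*(11/5) = 9438/5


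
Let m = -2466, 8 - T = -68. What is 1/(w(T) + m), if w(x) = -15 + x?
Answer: -1/2405 ≈ -0.00041580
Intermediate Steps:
T = 76 (T = 8 - 1*(-68) = 8 + 68 = 76)
1/(w(T) + m) = 1/((-15 + 76) - 2466) = 1/(61 - 2466) = 1/(-2405) = -1/2405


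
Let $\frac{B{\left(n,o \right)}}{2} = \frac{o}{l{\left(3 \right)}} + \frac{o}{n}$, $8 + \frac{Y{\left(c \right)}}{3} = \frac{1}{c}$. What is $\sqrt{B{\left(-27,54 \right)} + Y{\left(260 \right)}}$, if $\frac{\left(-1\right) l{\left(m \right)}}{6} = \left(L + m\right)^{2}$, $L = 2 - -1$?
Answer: $\frac{3 i \sqrt{53495}}{130} \approx 5.3375 i$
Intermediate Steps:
$L = 3$ ($L = 2 + 1 = 3$)
$l{\left(m \right)} = - 6 \left(3 + m\right)^{2}$
$Y{\left(c \right)} = -24 + \frac{3}{c}$
$B{\left(n,o \right)} = - \frac{o}{108} + \frac{2 o}{n}$ ($B{\left(n,o \right)} = 2 \left(\frac{o}{\left(-6\right) \left(3 + 3\right)^{2}} + \frac{o}{n}\right) = 2 \left(\frac{o}{\left(-6\right) 6^{2}} + \frac{o}{n}\right) = 2 \left(\frac{o}{\left(-6\right) 36} + \frac{o}{n}\right) = 2 \left(\frac{o}{-216} + \frac{o}{n}\right) = 2 \left(o \left(- \frac{1}{216}\right) + \frac{o}{n}\right) = 2 \left(- \frac{o}{216} + \frac{o}{n}\right) = - \frac{o}{108} + \frac{2 o}{n}$)
$\sqrt{B{\left(-27,54 \right)} + Y{\left(260 \right)}} = \sqrt{\frac{1}{108} \cdot 54 \frac{1}{-27} \left(216 - -27\right) - \left(24 - \frac{3}{260}\right)} = \sqrt{\frac{1}{108} \cdot 54 \left(- \frac{1}{27}\right) \left(216 + 27\right) + \left(-24 + 3 \cdot \frac{1}{260}\right)} = \sqrt{\frac{1}{108} \cdot 54 \left(- \frac{1}{27}\right) 243 + \left(-24 + \frac{3}{260}\right)} = \sqrt{- \frac{9}{2} - \frac{6237}{260}} = \sqrt{- \frac{7407}{260}} = \frac{3 i \sqrt{53495}}{130}$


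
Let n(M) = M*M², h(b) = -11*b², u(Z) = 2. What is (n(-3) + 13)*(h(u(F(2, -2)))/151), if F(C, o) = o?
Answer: 616/151 ≈ 4.0795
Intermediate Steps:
n(M) = M³
(n(-3) + 13)*(h(u(F(2, -2)))/151) = ((-3)³ + 13)*(-11*2²/151) = (-27 + 13)*(-11*4*(1/151)) = -(-616)/151 = -14*(-44/151) = 616/151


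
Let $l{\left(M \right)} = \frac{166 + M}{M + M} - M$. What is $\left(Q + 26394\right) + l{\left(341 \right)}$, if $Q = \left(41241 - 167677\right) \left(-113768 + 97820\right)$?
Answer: $\frac{1375203474349}{682} \approx 2.0164 \cdot 10^{9}$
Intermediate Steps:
$Q = 2016401328$ ($Q = \left(-126436\right) \left(-15948\right) = 2016401328$)
$l{\left(M \right)} = - M + \frac{166 + M}{2 M}$ ($l{\left(M \right)} = \frac{166 + M}{2 M} - M = - M + \frac{166 + M}{2 M}$)
$\left(Q + 26394\right) + l{\left(341 \right)} = \left(2016401328 + 26394\right) + \left(\frac{1}{2} - 341 + \frac{83}{341}\right) = 2016427722 + \left(\frac{1}{2} - 341 + 83 \cdot \frac{1}{341}\right) = 2016427722 + \left(\frac{1}{2} - 341 + \frac{83}{341}\right) = 2016427722 - \frac{232055}{682} = \frac{1375203474349}{682}$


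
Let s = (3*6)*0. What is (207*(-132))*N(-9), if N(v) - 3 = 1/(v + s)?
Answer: -78936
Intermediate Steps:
s = 0 (s = 18*0 = 0)
N(v) = 3 + 1/v (N(v) = 3 + 1/(v + 0) = 3 + 1/v)
(207*(-132))*N(-9) = (207*(-132))*(3 + 1/(-9)) = -27324*(3 - ⅑) = -27324*26/9 = -78936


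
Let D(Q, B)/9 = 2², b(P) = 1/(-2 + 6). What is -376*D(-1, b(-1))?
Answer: -13536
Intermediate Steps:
b(P) = ¼ (b(P) = 1/4 = ¼)
D(Q, B) = 36 (D(Q, B) = 9*2² = 9*4 = 36)
-376*D(-1, b(-1)) = -376*36 = -13536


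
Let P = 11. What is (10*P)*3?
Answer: 330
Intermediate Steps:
(10*P)*3 = (10*11)*3 = 110*3 = 330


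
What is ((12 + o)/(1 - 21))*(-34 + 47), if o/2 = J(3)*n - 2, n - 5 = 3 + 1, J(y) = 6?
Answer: -377/5 ≈ -75.400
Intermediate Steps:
n = 9 (n = 5 + (3 + 1) = 5 + 4 = 9)
o = 104 (o = 2*(6*9 - 2) = 2*(54 - 2) = 2*52 = 104)
((12 + o)/(1 - 21))*(-34 + 47) = ((12 + 104)/(1 - 21))*(-34 + 47) = (116/(-20))*13 = (116*(-1/20))*13 = -29/5*13 = -377/5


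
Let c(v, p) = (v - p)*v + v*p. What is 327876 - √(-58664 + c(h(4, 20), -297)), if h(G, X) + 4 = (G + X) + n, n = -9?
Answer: 327876 - I*√58543 ≈ 3.2788e+5 - 241.96*I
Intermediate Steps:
h(G, X) = -13 + G + X (h(G, X) = -4 + ((G + X) - 9) = -4 + (-9 + G + X) = -13 + G + X)
c(v, p) = p*v + v*(v - p) (c(v, p) = v*(v - p) + p*v = p*v + v*(v - p))
327876 - √(-58664 + c(h(4, 20), -297)) = 327876 - √(-58664 + (-13 + 4 + 20)²) = 327876 - √(-58664 + 11²) = 327876 - √(-58664 + 121) = 327876 - √(-58543) = 327876 - I*√58543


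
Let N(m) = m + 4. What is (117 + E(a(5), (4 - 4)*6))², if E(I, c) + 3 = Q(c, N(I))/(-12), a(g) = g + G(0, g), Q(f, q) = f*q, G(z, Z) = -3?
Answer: 12996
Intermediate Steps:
N(m) = 4 + m
a(g) = -3 + g (a(g) = g - 3 = -3 + g)
E(I, c) = -3 - c*(4 + I)/12 (E(I, c) = -3 + (c*(4 + I))/(-12) = -3 + (c*(4 + I))*(-1/12) = -3 - c*(4 + I)/12)
(117 + E(a(5), (4 - 4)*6))² = (117 + (-3 - (4 - 4)*6*(4 + (-3 + 5))/12))² = (117 + (-3 - 0*6*(4 + 2)/12))² = (117 + (-3 - 1/12*0*6))² = (117 + (-3 + 0))² = (117 - 3)² = 114² = 12996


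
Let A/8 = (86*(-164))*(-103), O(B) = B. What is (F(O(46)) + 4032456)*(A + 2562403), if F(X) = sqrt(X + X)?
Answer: 57196755117144 + 28368198*sqrt(23) ≈ 5.7197e+13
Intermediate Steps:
F(X) = sqrt(2)*sqrt(X) (F(X) = sqrt(2*X) = sqrt(2)*sqrt(X))
A = 11621696 (A = 8*((86*(-164))*(-103)) = 8*(-14104*(-103)) = 8*1452712 = 11621696)
(F(O(46)) + 4032456)*(A + 2562403) = (sqrt(2)*sqrt(46) + 4032456)*(11621696 + 2562403) = (2*sqrt(23) + 4032456)*14184099 = (4032456 + 2*sqrt(23))*14184099 = 57196755117144 + 28368198*sqrt(23)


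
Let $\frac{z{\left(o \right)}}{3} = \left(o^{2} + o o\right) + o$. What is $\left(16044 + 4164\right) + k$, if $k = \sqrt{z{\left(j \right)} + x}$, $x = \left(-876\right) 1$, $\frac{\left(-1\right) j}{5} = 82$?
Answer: $20208 + \sqrt{1006494} \approx 21211.0$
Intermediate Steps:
$j = -410$ ($j = \left(-5\right) 82 = -410$)
$z{\left(o \right)} = 3 o + 6 o^{2}$ ($z{\left(o \right)} = 3 \left(\left(o^{2} + o o\right) + o\right) = 3 \left(\left(o^{2} + o^{2}\right) + o\right) = 3 \left(2 o^{2} + o\right) = 3 \left(o + 2 o^{2}\right) = 3 o + 6 o^{2}$)
$x = -876$
$k = \sqrt{1006494}$ ($k = \sqrt{3 \left(-410\right) \left(1 + 2 \left(-410\right)\right) - 876} = \sqrt{3 \left(-410\right) \left(1 - 820\right) - 876} = \sqrt{3 \left(-410\right) \left(-819\right) - 876} = \sqrt{1007370 - 876} = \sqrt{1006494} \approx 1003.2$)
$\left(16044 + 4164\right) + k = \left(16044 + 4164\right) + \sqrt{1006494} = 20208 + \sqrt{1006494}$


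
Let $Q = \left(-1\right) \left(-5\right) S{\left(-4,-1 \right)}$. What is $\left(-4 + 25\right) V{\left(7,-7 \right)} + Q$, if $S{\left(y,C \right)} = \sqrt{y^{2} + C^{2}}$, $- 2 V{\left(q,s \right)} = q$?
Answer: $- \frac{147}{2} + 5 \sqrt{17} \approx -52.884$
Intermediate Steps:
$V{\left(q,s \right)} = - \frac{q}{2}$
$S{\left(y,C \right)} = \sqrt{C^{2} + y^{2}}$
$Q = 5 \sqrt{17}$ ($Q = \left(-1\right) \left(-5\right) \sqrt{\left(-1\right)^{2} + \left(-4\right)^{2}} = 5 \sqrt{1 + 16} = 5 \sqrt{17} \approx 20.616$)
$\left(-4 + 25\right) V{\left(7,-7 \right)} + Q = \left(-4 + 25\right) \left(\left(- \frac{1}{2}\right) 7\right) + 5 \sqrt{17} = 21 \left(- \frac{7}{2}\right) + 5 \sqrt{17} = - \frac{147}{2} + 5 \sqrt{17}$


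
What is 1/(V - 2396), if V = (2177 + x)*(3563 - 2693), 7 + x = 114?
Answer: 1/1984684 ≈ 5.0386e-7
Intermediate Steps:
x = 107 (x = -7 + 114 = 107)
V = 1987080 (V = (2177 + 107)*(3563 - 2693) = 2284*870 = 1987080)
1/(V - 2396) = 1/(1987080 - 2396) = 1/1984684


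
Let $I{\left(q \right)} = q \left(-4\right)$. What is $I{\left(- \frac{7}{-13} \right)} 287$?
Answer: $- \frac{8036}{13} \approx -618.15$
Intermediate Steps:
$I{\left(q \right)} = - 4 q$
$I{\left(- \frac{7}{-13} \right)} 287 = - 4 \left(- \frac{7}{-13}\right) 287 = - 4 \left(\left(-7\right) \left(- \frac{1}{13}\right)\right) 287 = \left(-4\right) \frac{7}{13} \cdot 287 = \left(- \frac{28}{13}\right) 287 = - \frac{8036}{13}$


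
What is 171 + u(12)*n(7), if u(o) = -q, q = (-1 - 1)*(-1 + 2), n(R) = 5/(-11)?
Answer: 1871/11 ≈ 170.09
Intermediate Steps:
n(R) = -5/11 (n(R) = 5*(-1/11) = -5/11)
q = -2 (q = -2*1 = -2)
u(o) = 2 (u(o) = -1*(-2) = 2)
171 + u(12)*n(7) = 171 + 2*(-5/11) = 171 - 10/11 = 1871/11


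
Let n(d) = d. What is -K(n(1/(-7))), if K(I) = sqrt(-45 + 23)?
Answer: -I*sqrt(22) ≈ -4.6904*I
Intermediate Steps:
K(I) = I*sqrt(22) (K(I) = sqrt(-22) = I*sqrt(22))
-K(n(1/(-7))) = -I*sqrt(22)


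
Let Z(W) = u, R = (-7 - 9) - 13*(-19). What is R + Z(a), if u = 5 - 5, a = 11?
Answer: 231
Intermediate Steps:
R = 231 (R = -16 + 247 = 231)
u = 0
Z(W) = 0
R + Z(a) = 231 + 0 = 231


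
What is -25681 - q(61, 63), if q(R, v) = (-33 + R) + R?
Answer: -25770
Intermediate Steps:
q(R, v) = -33 + 2*R
-25681 - q(61, 63) = -25681 - (-33 + 2*61) = -25681 - (-33 + 122) = -25681 - 1*89 = -25681 - 89 = -25770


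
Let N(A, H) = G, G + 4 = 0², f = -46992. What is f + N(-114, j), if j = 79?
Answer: -46996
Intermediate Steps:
G = -4 (G = -4 + 0² = -4 + 0 = -4)
N(A, H) = -4
f + N(-114, j) = -46992 - 4 = -46996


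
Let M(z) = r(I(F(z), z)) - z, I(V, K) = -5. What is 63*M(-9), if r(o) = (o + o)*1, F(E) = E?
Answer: -63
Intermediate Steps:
r(o) = 2*o (r(o) = (2*o)*1 = 2*o)
M(z) = -10 - z (M(z) = 2*(-5) - z = -10 - z)
63*M(-9) = 63*(-10 - 1*(-9)) = 63*(-10 + 9) = 63*(-1) = -63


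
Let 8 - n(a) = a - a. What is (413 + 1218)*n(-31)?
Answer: 13048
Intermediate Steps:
n(a) = 8 (n(a) = 8 - (a - a) = 8 - 1*0 = 8 + 0 = 8)
(413 + 1218)*n(-31) = (413 + 1218)*8 = 1631*8 = 13048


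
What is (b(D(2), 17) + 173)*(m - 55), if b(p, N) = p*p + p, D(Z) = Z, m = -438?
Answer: -88247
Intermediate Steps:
b(p, N) = p + p² (b(p, N) = p² + p = p + p²)
(b(D(2), 17) + 173)*(m - 55) = (2*(1 + 2) + 173)*(-438 - 55) = (2*3 + 173)*(-493) = (6 + 173)*(-493) = 179*(-493) = -88247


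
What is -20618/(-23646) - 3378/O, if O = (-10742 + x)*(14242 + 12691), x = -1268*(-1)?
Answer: 438419633312/502799168361 ≈ 0.87196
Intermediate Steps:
x = 1268
O = -255163242 (O = (-10742 + 1268)*(14242 + 12691) = -9474*26933 = -255163242)
-20618/(-23646) - 3378/O = -20618/(-23646) - 3378/(-255163242) = -20618*(-1/23646) - 3378*(-1/255163242) = 10309/11823 + 563/42527207 = 438419633312/502799168361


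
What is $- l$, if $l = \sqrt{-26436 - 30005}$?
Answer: $- i \sqrt{56441} \approx - 237.57 i$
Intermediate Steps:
$l = i \sqrt{56441}$ ($l = \sqrt{-56441} = i \sqrt{56441} \approx 237.57 i$)
$- l = - i \sqrt{56441}$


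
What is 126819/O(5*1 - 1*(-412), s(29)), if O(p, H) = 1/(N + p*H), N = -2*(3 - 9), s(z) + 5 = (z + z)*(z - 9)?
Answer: 61081990893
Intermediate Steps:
s(z) = -5 + 2*z*(-9 + z) (s(z) = -5 + (z + z)*(z - 9) = -5 + (2*z)*(-9 + z) = -5 + 2*z*(-9 + z))
N = 12 (N = -2*(-6) = 12)
O(p, H) = 1/(12 + H*p) (O(p, H) = 1/(12 + p*H) = 1/(12 + H*p))
126819/O(5*1 - 1*(-412), s(29)) = 126819/(1/(12 + (-5 - 18*29 + 2*29²)*(5*1 - 1*(-412)))) = 126819/(1/(12 + (-5 - 522 + 2*841)*(5 + 412))) = 126819/(1/(12 + (-5 - 522 + 1682)*417)) = 126819/(1/(12 + 1155*417)) = 126819/(1/(12 + 481635)) = 126819/(1/481647) = 126819*481647 = 61081990893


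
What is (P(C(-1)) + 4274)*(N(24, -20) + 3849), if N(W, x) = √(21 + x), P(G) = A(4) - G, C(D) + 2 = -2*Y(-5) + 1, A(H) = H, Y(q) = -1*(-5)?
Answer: 16512650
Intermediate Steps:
Y(q) = 5
C(D) = -11 (C(D) = -2 + (-2*5 + 1) = -2 + (-10 + 1) = -2 - 9 = -11)
P(G) = 4 - G
(P(C(-1)) + 4274)*(N(24, -20) + 3849) = ((4 - 1*(-11)) + 4274)*(√(21 - 20) + 3849) = ((4 + 11) + 4274)*(√1 + 3849) = (15 + 4274)*(1 + 3849) = 4289*3850 = 16512650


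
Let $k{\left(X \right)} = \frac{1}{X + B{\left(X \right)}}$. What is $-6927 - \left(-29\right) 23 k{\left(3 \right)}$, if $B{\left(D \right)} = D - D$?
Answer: $- \frac{20114}{3} \approx -6704.7$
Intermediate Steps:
$B{\left(D \right)} = 0$
$k{\left(X \right)} = \frac{1}{X}$ ($k{\left(X \right)} = \frac{1}{X + 0} = \frac{1}{X}$)
$-6927 - \left(-29\right) 23 k{\left(3 \right)} = -6927 - \frac{\left(-29\right) 23}{3} = -6927 - \left(-667\right) \frac{1}{3} = -6927 - - \frac{667}{3} = -6927 + \frac{667}{3} = - \frac{20114}{3}$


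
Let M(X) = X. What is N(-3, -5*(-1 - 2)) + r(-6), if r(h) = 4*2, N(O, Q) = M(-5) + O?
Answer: 0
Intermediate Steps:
N(O, Q) = -5 + O
r(h) = 8
N(-3, -5*(-1 - 2)) + r(-6) = (-5 - 3) + 8 = -8 + 8 = 0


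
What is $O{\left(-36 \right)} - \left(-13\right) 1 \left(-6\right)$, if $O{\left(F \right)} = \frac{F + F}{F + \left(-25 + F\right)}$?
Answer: $- \frac{7494}{97} \approx -77.258$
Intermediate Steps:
$O{\left(F \right)} = \frac{2 F}{-25 + 2 F}$
$O{\left(-36 \right)} - \left(-13\right) 1 \left(-6\right) = 2 \left(-36\right) \frac{1}{-25 + 2 \left(-36\right)} - \left(-13\right) 1 \left(-6\right) = 2 \left(-36\right) \frac{1}{-25 - 72} - \left(-13\right) \left(-6\right) = 2 \left(-36\right) \frac{1}{-97} - 78 = 2 \left(-36\right) \left(- \frac{1}{97}\right) - 78 = \frac{72}{97} - 78 = - \frac{7494}{97}$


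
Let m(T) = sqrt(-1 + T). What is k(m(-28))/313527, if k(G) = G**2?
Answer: -29/313527 ≈ -9.2496e-5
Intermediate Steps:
k(m(-28))/313527 = (sqrt(-1 - 28))**2/313527 = (sqrt(-29))**2*(1/313527) = (I*sqrt(29))**2*(1/313527) = -29*1/313527 = -29/313527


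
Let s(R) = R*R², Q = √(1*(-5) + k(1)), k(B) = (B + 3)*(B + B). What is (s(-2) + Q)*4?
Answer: -32 + 4*√3 ≈ -25.072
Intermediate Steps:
k(B) = 2*B*(3 + B) (k(B) = (3 + B)*(2*B) = 2*B*(3 + B))
Q = √3 (Q = √(1*(-5) + 2*1*(3 + 1)) = √(-5 + 2*1*4) = √(-5 + 8) = √3 ≈ 1.7320)
s(R) = R³
(s(-2) + Q)*4 = ((-2)³ + √3)*4 = (-8 + √3)*4 = -32 + 4*√3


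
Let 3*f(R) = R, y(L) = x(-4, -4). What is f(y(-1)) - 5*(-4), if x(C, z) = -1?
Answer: 59/3 ≈ 19.667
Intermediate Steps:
y(L) = -1
f(R) = R/3
f(y(-1)) - 5*(-4) = (⅓)*(-1) - 5*(-4) = -⅓ + 20 = 59/3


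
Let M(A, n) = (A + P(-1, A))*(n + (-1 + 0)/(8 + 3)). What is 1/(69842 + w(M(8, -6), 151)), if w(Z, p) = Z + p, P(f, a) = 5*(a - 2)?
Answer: 11/767377 ≈ 1.4335e-5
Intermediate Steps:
P(f, a) = -10 + 5*a (P(f, a) = 5*(-2 + a) = -10 + 5*a)
M(A, n) = (-10 + 6*A)*(-1/11 + n) (M(A, n) = (A + (-10 + 5*A))*(n + (-1 + 0)/(8 + 3)) = (-10 + 6*A)*(n - 1/11) = (-10 + 6*A)*(-1/11 + n))
1/(69842 + w(M(8, -6), 151)) = 1/(69842 + ((10/11 - 10*(-6) - 6/11*8 + 6*8*(-6)) + 151)) = 1/(69842 + ((10/11 + 60 - 48/11 - 288) + 151)) = 1/(69842 + (-2546/11 + 151)) = 1/(69842 - 885/11) = 1/(767377/11) = 11/767377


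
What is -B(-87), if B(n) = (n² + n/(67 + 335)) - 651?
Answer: -926983/134 ≈ -6917.8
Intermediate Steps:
B(n) = -651 + n² + n/402 (B(n) = (n² + n/402) - 651 = -651 + n² + n/402)
-B(-87) = -(-651 + (-87)² + (1/402)*(-87)) = -(-651 + 7569 - 29/134) = -1*926983/134 = -926983/134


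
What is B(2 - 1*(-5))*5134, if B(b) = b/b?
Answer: 5134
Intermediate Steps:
B(b) = 1
B(2 - 1*(-5))*5134 = 1*5134 = 5134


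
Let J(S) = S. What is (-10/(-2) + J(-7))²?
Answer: 4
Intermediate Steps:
(-10/(-2) + J(-7))² = (-10/(-2) - 7)² = (-10*(-½) - 7)² = (5 - 7)² = (-2)² = 4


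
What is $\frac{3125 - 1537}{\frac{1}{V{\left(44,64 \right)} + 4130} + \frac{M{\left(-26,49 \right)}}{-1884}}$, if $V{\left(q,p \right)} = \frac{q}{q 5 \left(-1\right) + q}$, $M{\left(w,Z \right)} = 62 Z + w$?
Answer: $- \frac{4118451004}{4145641} \approx -993.44$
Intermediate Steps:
$M{\left(w,Z \right)} = w + 62 Z$
$V{\left(q,p \right)} = - \frac{1}{4}$ ($V{\left(q,p \right)} = \frac{q}{5 q \left(-1\right) + q} = \frac{q}{- 5 q + q} = \frac{q}{\left(-4\right) q} = q \left(- \frac{1}{4 q}\right) = - \frac{1}{4}$)
$\frac{3125 - 1537}{\frac{1}{V{\left(44,64 \right)} + 4130} + \frac{M{\left(-26,49 \right)}}{-1884}} = \frac{3125 - 1537}{\frac{1}{- \frac{1}{4} + 4130} + \frac{-26 + 62 \cdot 49}{-1884}} = \frac{1588}{\frac{1}{\frac{16519}{4}} + \left(-26 + 3038\right) \left(- \frac{1}{1884}\right)} = \frac{1588}{\frac{4}{16519} + 3012 \left(- \frac{1}{1884}\right)} = \frac{1588}{\frac{4}{16519} - \frac{251}{157}} = \frac{1588}{- \frac{4145641}{2593483}} = 1588 \left(- \frac{2593483}{4145641}\right) = - \frac{4118451004}{4145641}$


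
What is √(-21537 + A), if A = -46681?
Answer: I*√68218 ≈ 261.19*I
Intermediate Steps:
√(-21537 + A) = √(-21537 - 46681) = √(-68218) = I*√68218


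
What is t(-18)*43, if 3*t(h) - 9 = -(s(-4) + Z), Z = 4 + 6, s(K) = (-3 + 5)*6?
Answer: -559/3 ≈ -186.33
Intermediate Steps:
s(K) = 12 (s(K) = 2*6 = 12)
Z = 10
t(h) = -13/3 (t(h) = 3 + (-(12 + 10))/3 = 3 + (-1*22)/3 = 3 + (1/3)*(-22) = 3 - 22/3 = -13/3)
t(-18)*43 = -13/3*43 = -559/3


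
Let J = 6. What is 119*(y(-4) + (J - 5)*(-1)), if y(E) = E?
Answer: -595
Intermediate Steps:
119*(y(-4) + (J - 5)*(-1)) = 119*(-4 + (6 - 5)*(-1)) = 119*(-4 + 1*(-1)) = 119*(-4 - 1) = 119*(-5) = -595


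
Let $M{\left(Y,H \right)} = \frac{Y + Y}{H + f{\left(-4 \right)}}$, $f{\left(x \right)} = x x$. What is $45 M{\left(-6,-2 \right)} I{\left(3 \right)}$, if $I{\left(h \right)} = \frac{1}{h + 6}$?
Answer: $- \frac{30}{7} \approx -4.2857$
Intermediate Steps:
$I{\left(h \right)} = \frac{1}{6 + h}$
$f{\left(x \right)} = x^{2}$
$M{\left(Y,H \right)} = \frac{2 Y}{16 + H}$ ($M{\left(Y,H \right)} = \frac{Y + Y}{H + \left(-4\right)^{2}} = \frac{2 Y}{H + 16} = \frac{2 Y}{16 + H}$)
$45 M{\left(-6,-2 \right)} I{\left(3 \right)} = \frac{45 \cdot 2 \left(-6\right) \frac{1}{16 - 2}}{6 + 3} = \frac{45 \cdot 2 \left(-6\right) \frac{1}{14}}{9} = 45 \cdot 2 \left(-6\right) \frac{1}{14} \cdot \frac{1}{9} = 45 \left(- \frac{6}{7}\right) \frac{1}{9} = \left(- \frac{270}{7}\right) \frac{1}{9} = - \frac{30}{7}$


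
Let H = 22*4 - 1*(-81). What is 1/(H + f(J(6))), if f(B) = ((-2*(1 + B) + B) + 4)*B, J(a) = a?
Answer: 1/145 ≈ 0.0068966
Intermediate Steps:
H = 169 (H = 88 + 81 = 169)
f(B) = B*(2 - B) (f(B) = (((-2 - 2*B) + B) + 4)*B = ((-2 - B) + 4)*B = (2 - B)*B = B*(2 - B))
1/(H + f(J(6))) = 1/(169 + 6*(2 - 1*6)) = 1/(169 + 6*(2 - 6)) = 1/(169 + 6*(-4)) = 1/(169 - 24) = 1/145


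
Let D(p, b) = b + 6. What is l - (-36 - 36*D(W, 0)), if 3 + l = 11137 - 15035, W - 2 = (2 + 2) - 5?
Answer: -3649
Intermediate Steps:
W = 1 (W = 2 + ((2 + 2) - 5) = 2 + (4 - 5) = 2 - 1 = 1)
D(p, b) = 6 + b
l = -3901 (l = -3 + (11137 - 15035) = -3 - 3898 = -3901)
l - (-36 - 36*D(W, 0)) = -3901 - (-36 - 36*(6 + 0)) = -3901 - (-36 - 36*6) = -3901 - (-36 - 216) = -3901 - 1*(-252) = -3901 + 252 = -3649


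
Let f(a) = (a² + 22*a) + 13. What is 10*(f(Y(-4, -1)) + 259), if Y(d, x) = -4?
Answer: 2000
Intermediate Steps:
f(a) = 13 + a² + 22*a
10*(f(Y(-4, -1)) + 259) = 10*((13 + (-4)² + 22*(-4)) + 259) = 10*((13 + 16 - 88) + 259) = 10*(-59 + 259) = 10*200 = 2000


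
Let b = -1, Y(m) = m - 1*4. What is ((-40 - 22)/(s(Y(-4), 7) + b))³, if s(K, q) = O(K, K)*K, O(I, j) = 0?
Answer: 238328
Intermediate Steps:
Y(m) = -4 + m (Y(m) = m - 4 = -4 + m)
s(K, q) = 0 (s(K, q) = 0*K = 0)
((-40 - 22)/(s(Y(-4), 7) + b))³ = ((-40 - 22)/(0 - 1))³ = (-62/(-1))³ = (-62*(-1))³ = 62³ = 238328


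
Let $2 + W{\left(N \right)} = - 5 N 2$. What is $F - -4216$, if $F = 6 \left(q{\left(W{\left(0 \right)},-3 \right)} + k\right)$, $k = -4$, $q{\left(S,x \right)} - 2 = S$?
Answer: $4192$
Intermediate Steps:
$W{\left(N \right)} = -2 - 10 N$ ($W{\left(N \right)} = -2 + - 5 N 2 = -2 - 10 N$)
$q{\left(S,x \right)} = 2 + S$
$F = -24$ ($F = 6 \left(\left(2 - 2\right) - 4\right) = 6 \left(0 - 4\right) = 6 \left(-4\right) = -24$)
$F - -4216 = -24 - -4216 = -24 + 4216 = 4192$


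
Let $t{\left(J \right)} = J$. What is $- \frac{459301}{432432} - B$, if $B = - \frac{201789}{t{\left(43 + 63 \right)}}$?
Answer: $\frac{43605667471}{22918896} \approx 1902.6$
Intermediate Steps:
$B = - \frac{201789}{106}$ ($B = - \frac{201789}{43 + 63} = - \frac{201789}{106} \approx -1903.7$)
$- \frac{459301}{432432} - B = - \frac{459301}{432432} - - \frac{201789}{106} = \left(-459301\right) \frac{1}{432432} + \frac{201789}{106} = - \frac{459301}{432432} + \frac{201789}{106} = \frac{43605667471}{22918896}$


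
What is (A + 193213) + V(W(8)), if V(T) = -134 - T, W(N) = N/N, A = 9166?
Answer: 202244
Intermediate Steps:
W(N) = 1
(A + 193213) + V(W(8)) = (9166 + 193213) + (-134 - 1*1) = 202379 + (-134 - 1) = 202379 - 135 = 202244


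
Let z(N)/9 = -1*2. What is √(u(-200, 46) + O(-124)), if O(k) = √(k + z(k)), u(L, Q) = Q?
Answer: √(46 + I*√142) ≈ 6.8381 + 0.87133*I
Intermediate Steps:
z(N) = -18 (z(N) = 9*(-1*2) = 9*(-2) = -18)
O(k) = √(-18 + k) (O(k) = √(k - 18) = √(-18 + k))
√(u(-200, 46) + O(-124)) = √(46 + √(-18 - 124)) = √(46 + √(-142)) = √(46 + I*√142)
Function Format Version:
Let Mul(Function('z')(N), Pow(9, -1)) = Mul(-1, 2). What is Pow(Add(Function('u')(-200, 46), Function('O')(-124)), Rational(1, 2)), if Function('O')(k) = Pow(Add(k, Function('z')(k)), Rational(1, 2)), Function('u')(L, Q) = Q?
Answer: Pow(Add(46, Mul(I, Pow(142, Rational(1, 2)))), Rational(1, 2)) ≈ Add(6.8381, Mul(0.87133, I))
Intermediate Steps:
Function('z')(N) = -18 (Function('z')(N) = Mul(9, Mul(-1, 2)) = Mul(9, -2) = -18)
Function('O')(k) = Pow(Add(-18, k), Rational(1, 2)) (Function('O')(k) = Pow(Add(k, -18), Rational(1, 2)) = Pow(Add(-18, k), Rational(1, 2)))
Pow(Add(Function('u')(-200, 46), Function('O')(-124)), Rational(1, 2)) = Pow(Add(46, Pow(Add(-18, -124), Rational(1, 2))), Rational(1, 2)) = Pow(Add(46, Pow(-142, Rational(1, 2))), Rational(1, 2)) = Pow(Add(46, Mul(I, Pow(142, Rational(1, 2)))), Rational(1, 2))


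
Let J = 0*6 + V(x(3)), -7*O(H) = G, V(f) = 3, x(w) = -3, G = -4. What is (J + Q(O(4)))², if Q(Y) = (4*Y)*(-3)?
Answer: 729/49 ≈ 14.878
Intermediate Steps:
O(H) = 4/7 (O(H) = -⅐*(-4) = 4/7)
J = 3 (J = 0*6 + 3 = 0 + 3 = 3)
Q(Y) = -12*Y
(J + Q(O(4)))² = (3 - 12*4/7)² = (3 - 48/7)² = (-27/7)² = 729/49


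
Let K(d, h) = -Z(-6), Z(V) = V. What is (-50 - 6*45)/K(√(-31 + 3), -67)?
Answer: -160/3 ≈ -53.333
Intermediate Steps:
K(d, h) = 6 (K(d, h) = -1*(-6) = 6)
(-50 - 6*45)/K(√(-31 + 3), -67) = (-50 - 6*45)/6 = (-50 - 270)*(⅙) = -320*⅙ = -160/3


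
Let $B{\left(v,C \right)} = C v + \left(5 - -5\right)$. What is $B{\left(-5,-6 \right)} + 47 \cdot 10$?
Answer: $510$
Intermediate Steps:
$B{\left(v,C \right)} = 10 + C v$ ($B{\left(v,C \right)} = C v + \left(5 + 5\right) = C v + 10 = 10 + C v$)
$B{\left(-5,-6 \right)} + 47 \cdot 10 = \left(10 - -30\right) + 47 \cdot 10 = \left(10 + 30\right) + 470 = 40 + 470 = 510$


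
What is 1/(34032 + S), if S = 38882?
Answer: 1/72914 ≈ 1.3715e-5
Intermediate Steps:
1/(34032 + S) = 1/(34032 + 38882) = 1/72914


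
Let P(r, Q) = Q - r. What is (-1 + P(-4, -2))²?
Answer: 1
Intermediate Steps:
(-1 + P(-4, -2))² = (-1 + (-2 - 1*(-4)))² = (-1 + (-2 + 4))² = (-1 + 2)² = 1² = 1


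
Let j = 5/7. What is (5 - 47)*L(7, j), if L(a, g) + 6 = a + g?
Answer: -72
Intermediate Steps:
j = 5/7 (j = 5*(1/7) = 5/7 ≈ 0.71429)
L(a, g) = -6 + a + g (L(a, g) = -6 + (a + g) = -6 + a + g)
(5 - 47)*L(7, j) = (5 - 47)*(-6 + 7 + 5/7) = -42*12/7 = -72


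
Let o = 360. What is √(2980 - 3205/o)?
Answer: √427838/12 ≈ 54.508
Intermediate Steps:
√(2980 - 3205/o) = √(2980 - 3205/360) = √(2980 - 3205*1/360) = √(2980 - 641/72) = √(213919/72) = √427838/12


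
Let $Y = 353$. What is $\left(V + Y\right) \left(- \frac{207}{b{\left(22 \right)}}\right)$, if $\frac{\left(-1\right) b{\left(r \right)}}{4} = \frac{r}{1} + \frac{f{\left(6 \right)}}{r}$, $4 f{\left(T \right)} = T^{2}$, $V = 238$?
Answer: $\frac{1345707}{986} \approx 1364.8$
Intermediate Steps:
$f{\left(T \right)} = \frac{T^{2}}{4}$
$b{\left(r \right)} = - \frac{36}{r} - 4 r$ ($b{\left(r \right)} = - 4 \left(\frac{r}{1} + \frac{\frac{1}{4} \cdot 6^{2}}{r}\right) = - 4 \left(r 1 + \frac{\frac{1}{4} \cdot 36}{r}\right) = - 4 \left(r + \frac{9}{r}\right) = - \frac{36}{r} - 4 r$)
$\left(V + Y\right) \left(- \frac{207}{b{\left(22 \right)}}\right) = \left(238 + 353\right) \left(- \frac{207}{- \frac{36}{22} - 88}\right) = 591 \left(- \frac{207}{\left(-36\right) \frac{1}{22} - 88}\right) = 591 \left(- \frac{207}{- \frac{18}{11} - 88}\right) = 591 \left(- \frac{207}{- \frac{986}{11}}\right) = 591 \left(\left(-207\right) \left(- \frac{11}{986}\right)\right) = 591 \cdot \frac{2277}{986} = \frac{1345707}{986}$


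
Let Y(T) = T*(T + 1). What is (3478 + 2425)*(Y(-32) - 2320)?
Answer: -7839184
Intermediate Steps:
Y(T) = T*(1 + T)
(3478 + 2425)*(Y(-32) - 2320) = (3478 + 2425)*(-32*(1 - 32) - 2320) = 5903*(-32*(-31) - 2320) = 5903*(992 - 2320) = 5903*(-1328) = -7839184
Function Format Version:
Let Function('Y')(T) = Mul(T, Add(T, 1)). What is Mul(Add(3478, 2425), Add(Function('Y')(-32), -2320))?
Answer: -7839184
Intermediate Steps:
Function('Y')(T) = Mul(T, Add(1, T))
Mul(Add(3478, 2425), Add(Function('Y')(-32), -2320)) = Mul(Add(3478, 2425), Add(Mul(-32, Add(1, -32)), -2320)) = Mul(5903, Add(Mul(-32, -31), -2320)) = Mul(5903, Add(992, -2320)) = Mul(5903, -1328) = -7839184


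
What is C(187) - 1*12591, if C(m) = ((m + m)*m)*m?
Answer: 13065815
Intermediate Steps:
C(m) = 2*m³ (C(m) = ((2*m)*m)*m = (2*m²)*m = 2*m³)
C(187) - 1*12591 = 2*187³ - 1*12591 = 2*6539203 - 12591 = 13078406 - 12591 = 13065815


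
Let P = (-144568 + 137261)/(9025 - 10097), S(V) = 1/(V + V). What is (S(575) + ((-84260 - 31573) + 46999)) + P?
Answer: -42425075539/616400 ≈ -68827.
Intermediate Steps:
S(V) = 1/(2*V)
P = 7307/1072 (P = -7307/(-1072) = -7307*(-1/1072) = 7307/1072 ≈ 6.8162)
(S(575) + ((-84260 - 31573) + 46999)) + P = ((½)/575 + ((-84260 - 31573) + 46999)) + 7307/1072 = ((½)*(1/575) + (-115833 + 46999)) + 7307/1072 = (1/1150 - 68834) + 7307/1072 = -79159099/1150 + 7307/1072 = -42425075539/616400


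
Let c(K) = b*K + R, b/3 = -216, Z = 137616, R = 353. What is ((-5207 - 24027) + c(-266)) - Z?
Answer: 5871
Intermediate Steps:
b = -648 (b = 3*(-216) = -648)
c(K) = 353 - 648*K (c(K) = -648*K + 353 = 353 - 648*K)
((-5207 - 24027) + c(-266)) - Z = ((-5207 - 24027) + (353 - 648*(-266))) - 1*137616 = (-29234 + (353 + 172368)) - 137616 = (-29234 + 172721) - 137616 = 143487 - 137616 = 5871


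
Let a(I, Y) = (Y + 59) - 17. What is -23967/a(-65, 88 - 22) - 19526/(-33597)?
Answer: -29744833/134388 ≈ -221.34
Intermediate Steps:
a(I, Y) = 42 + Y (a(I, Y) = (59 + Y) - 17 = 42 + Y)
-23967/a(-65, 88 - 22) - 19526/(-33597) = -23967/(42 + (88 - 22)) - 19526/(-33597) = -23967/(42 + 66) - 19526*(-1/33597) = -23967/108 + 19526/33597 = -23967*1/108 + 19526/33597 = -2663/12 + 19526/33597 = -29744833/134388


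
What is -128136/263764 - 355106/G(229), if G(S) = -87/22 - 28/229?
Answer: 4744776394/54473 ≈ 87103.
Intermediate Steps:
G(S) = -20539/5038 (G(S) = -87*1/22 - 28*1/229 = -87/22 - 28/229 = -20539/5038)
-128136/263764 - 355106/G(229) = -128136/263764 - 355106/(-20539/5038) = -128136*1/263764 - 355106*(-5038/20539) = -32034/65941 + 1789024028/20539 = 4744776394/54473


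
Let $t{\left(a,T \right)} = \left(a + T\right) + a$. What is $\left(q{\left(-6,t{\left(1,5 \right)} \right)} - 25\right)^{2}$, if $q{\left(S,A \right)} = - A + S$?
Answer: $1444$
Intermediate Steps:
$t{\left(a,T \right)} = T + 2 a$ ($t{\left(a,T \right)} = \left(T + a\right) + a = T + 2 a$)
$q{\left(S,A \right)} = S - A$
$\left(q{\left(-6,t{\left(1,5 \right)} \right)} - 25\right)^{2} = \left(\left(-6 - \left(5 + 2 \cdot 1\right)\right) - 25\right)^{2} = \left(\left(-6 - \left(5 + 2\right)\right) - 25\right)^{2} = \left(\left(-6 - 7\right) - 25\right)^{2} = \left(-13 - 25\right)^{2} = \left(-38\right)^{2} = 1444$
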